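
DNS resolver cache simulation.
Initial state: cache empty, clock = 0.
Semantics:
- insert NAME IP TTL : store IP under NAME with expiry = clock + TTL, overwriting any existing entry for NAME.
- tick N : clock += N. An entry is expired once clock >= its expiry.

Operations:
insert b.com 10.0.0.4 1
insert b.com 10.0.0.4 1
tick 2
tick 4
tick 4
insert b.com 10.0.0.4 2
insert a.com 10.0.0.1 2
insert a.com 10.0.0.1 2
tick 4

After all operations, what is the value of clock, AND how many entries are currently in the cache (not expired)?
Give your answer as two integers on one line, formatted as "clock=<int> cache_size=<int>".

Op 1: insert b.com -> 10.0.0.4 (expiry=0+1=1). clock=0
Op 2: insert b.com -> 10.0.0.4 (expiry=0+1=1). clock=0
Op 3: tick 2 -> clock=2. purged={b.com}
Op 4: tick 4 -> clock=6.
Op 5: tick 4 -> clock=10.
Op 6: insert b.com -> 10.0.0.4 (expiry=10+2=12). clock=10
Op 7: insert a.com -> 10.0.0.1 (expiry=10+2=12). clock=10
Op 8: insert a.com -> 10.0.0.1 (expiry=10+2=12). clock=10
Op 9: tick 4 -> clock=14. purged={a.com,b.com}
Final clock = 14
Final cache (unexpired): {} -> size=0

Answer: clock=14 cache_size=0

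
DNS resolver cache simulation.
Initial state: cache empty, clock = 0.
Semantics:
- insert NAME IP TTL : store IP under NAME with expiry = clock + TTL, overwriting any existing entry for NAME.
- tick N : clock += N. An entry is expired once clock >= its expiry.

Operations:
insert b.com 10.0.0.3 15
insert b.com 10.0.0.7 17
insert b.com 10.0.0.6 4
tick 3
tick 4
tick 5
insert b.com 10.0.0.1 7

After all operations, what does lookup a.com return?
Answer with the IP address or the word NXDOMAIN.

Answer: NXDOMAIN

Derivation:
Op 1: insert b.com -> 10.0.0.3 (expiry=0+15=15). clock=0
Op 2: insert b.com -> 10.0.0.7 (expiry=0+17=17). clock=0
Op 3: insert b.com -> 10.0.0.6 (expiry=0+4=4). clock=0
Op 4: tick 3 -> clock=3.
Op 5: tick 4 -> clock=7. purged={b.com}
Op 6: tick 5 -> clock=12.
Op 7: insert b.com -> 10.0.0.1 (expiry=12+7=19). clock=12
lookup a.com: not in cache (expired or never inserted)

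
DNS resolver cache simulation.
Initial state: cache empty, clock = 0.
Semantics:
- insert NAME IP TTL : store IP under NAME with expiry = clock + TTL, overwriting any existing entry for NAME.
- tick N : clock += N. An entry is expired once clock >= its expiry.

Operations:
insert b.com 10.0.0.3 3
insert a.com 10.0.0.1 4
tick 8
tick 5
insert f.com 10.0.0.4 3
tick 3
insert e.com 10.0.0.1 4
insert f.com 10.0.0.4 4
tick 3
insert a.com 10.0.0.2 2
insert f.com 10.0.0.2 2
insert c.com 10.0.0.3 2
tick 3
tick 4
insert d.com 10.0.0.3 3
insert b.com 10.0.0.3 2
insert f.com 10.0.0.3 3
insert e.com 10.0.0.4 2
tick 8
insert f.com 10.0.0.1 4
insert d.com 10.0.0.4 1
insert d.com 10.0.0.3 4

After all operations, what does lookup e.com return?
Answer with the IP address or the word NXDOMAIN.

Op 1: insert b.com -> 10.0.0.3 (expiry=0+3=3). clock=0
Op 2: insert a.com -> 10.0.0.1 (expiry=0+4=4). clock=0
Op 3: tick 8 -> clock=8. purged={a.com,b.com}
Op 4: tick 5 -> clock=13.
Op 5: insert f.com -> 10.0.0.4 (expiry=13+3=16). clock=13
Op 6: tick 3 -> clock=16. purged={f.com}
Op 7: insert e.com -> 10.0.0.1 (expiry=16+4=20). clock=16
Op 8: insert f.com -> 10.0.0.4 (expiry=16+4=20). clock=16
Op 9: tick 3 -> clock=19.
Op 10: insert a.com -> 10.0.0.2 (expiry=19+2=21). clock=19
Op 11: insert f.com -> 10.0.0.2 (expiry=19+2=21). clock=19
Op 12: insert c.com -> 10.0.0.3 (expiry=19+2=21). clock=19
Op 13: tick 3 -> clock=22. purged={a.com,c.com,e.com,f.com}
Op 14: tick 4 -> clock=26.
Op 15: insert d.com -> 10.0.0.3 (expiry=26+3=29). clock=26
Op 16: insert b.com -> 10.0.0.3 (expiry=26+2=28). clock=26
Op 17: insert f.com -> 10.0.0.3 (expiry=26+3=29). clock=26
Op 18: insert e.com -> 10.0.0.4 (expiry=26+2=28). clock=26
Op 19: tick 8 -> clock=34. purged={b.com,d.com,e.com,f.com}
Op 20: insert f.com -> 10.0.0.1 (expiry=34+4=38). clock=34
Op 21: insert d.com -> 10.0.0.4 (expiry=34+1=35). clock=34
Op 22: insert d.com -> 10.0.0.3 (expiry=34+4=38). clock=34
lookup e.com: not in cache (expired or never inserted)

Answer: NXDOMAIN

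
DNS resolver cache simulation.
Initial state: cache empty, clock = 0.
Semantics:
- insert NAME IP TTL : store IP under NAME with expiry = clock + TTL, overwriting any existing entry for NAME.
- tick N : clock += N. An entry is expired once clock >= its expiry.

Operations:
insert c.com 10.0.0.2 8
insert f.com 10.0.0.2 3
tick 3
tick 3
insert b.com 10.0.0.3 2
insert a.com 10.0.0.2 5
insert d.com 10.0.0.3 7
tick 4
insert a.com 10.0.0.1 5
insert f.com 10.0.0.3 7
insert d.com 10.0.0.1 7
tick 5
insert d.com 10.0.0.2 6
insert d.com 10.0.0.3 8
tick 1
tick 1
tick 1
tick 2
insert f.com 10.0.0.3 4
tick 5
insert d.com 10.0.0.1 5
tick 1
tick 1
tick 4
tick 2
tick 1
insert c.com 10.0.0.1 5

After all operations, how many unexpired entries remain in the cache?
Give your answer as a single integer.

Answer: 1

Derivation:
Op 1: insert c.com -> 10.0.0.2 (expiry=0+8=8). clock=0
Op 2: insert f.com -> 10.0.0.2 (expiry=0+3=3). clock=0
Op 3: tick 3 -> clock=3. purged={f.com}
Op 4: tick 3 -> clock=6.
Op 5: insert b.com -> 10.0.0.3 (expiry=6+2=8). clock=6
Op 6: insert a.com -> 10.0.0.2 (expiry=6+5=11). clock=6
Op 7: insert d.com -> 10.0.0.3 (expiry=6+7=13). clock=6
Op 8: tick 4 -> clock=10. purged={b.com,c.com}
Op 9: insert a.com -> 10.0.0.1 (expiry=10+5=15). clock=10
Op 10: insert f.com -> 10.0.0.3 (expiry=10+7=17). clock=10
Op 11: insert d.com -> 10.0.0.1 (expiry=10+7=17). clock=10
Op 12: tick 5 -> clock=15. purged={a.com}
Op 13: insert d.com -> 10.0.0.2 (expiry=15+6=21). clock=15
Op 14: insert d.com -> 10.0.0.3 (expiry=15+8=23). clock=15
Op 15: tick 1 -> clock=16.
Op 16: tick 1 -> clock=17. purged={f.com}
Op 17: tick 1 -> clock=18.
Op 18: tick 2 -> clock=20.
Op 19: insert f.com -> 10.0.0.3 (expiry=20+4=24). clock=20
Op 20: tick 5 -> clock=25. purged={d.com,f.com}
Op 21: insert d.com -> 10.0.0.1 (expiry=25+5=30). clock=25
Op 22: tick 1 -> clock=26.
Op 23: tick 1 -> clock=27.
Op 24: tick 4 -> clock=31. purged={d.com}
Op 25: tick 2 -> clock=33.
Op 26: tick 1 -> clock=34.
Op 27: insert c.com -> 10.0.0.1 (expiry=34+5=39). clock=34
Final cache (unexpired): {c.com} -> size=1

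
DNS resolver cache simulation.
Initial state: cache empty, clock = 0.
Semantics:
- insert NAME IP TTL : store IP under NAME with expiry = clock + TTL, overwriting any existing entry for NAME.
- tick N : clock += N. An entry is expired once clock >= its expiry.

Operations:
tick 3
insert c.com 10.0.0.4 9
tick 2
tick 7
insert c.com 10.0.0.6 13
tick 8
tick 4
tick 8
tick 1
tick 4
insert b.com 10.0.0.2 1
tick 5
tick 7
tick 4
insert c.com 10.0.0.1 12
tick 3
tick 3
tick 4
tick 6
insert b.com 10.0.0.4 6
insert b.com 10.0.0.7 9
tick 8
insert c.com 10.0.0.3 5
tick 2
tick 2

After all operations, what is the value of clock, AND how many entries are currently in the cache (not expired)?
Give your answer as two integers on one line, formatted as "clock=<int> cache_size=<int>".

Op 1: tick 3 -> clock=3.
Op 2: insert c.com -> 10.0.0.4 (expiry=3+9=12). clock=3
Op 3: tick 2 -> clock=5.
Op 4: tick 7 -> clock=12. purged={c.com}
Op 5: insert c.com -> 10.0.0.6 (expiry=12+13=25). clock=12
Op 6: tick 8 -> clock=20.
Op 7: tick 4 -> clock=24.
Op 8: tick 8 -> clock=32. purged={c.com}
Op 9: tick 1 -> clock=33.
Op 10: tick 4 -> clock=37.
Op 11: insert b.com -> 10.0.0.2 (expiry=37+1=38). clock=37
Op 12: tick 5 -> clock=42. purged={b.com}
Op 13: tick 7 -> clock=49.
Op 14: tick 4 -> clock=53.
Op 15: insert c.com -> 10.0.0.1 (expiry=53+12=65). clock=53
Op 16: tick 3 -> clock=56.
Op 17: tick 3 -> clock=59.
Op 18: tick 4 -> clock=63.
Op 19: tick 6 -> clock=69. purged={c.com}
Op 20: insert b.com -> 10.0.0.4 (expiry=69+6=75). clock=69
Op 21: insert b.com -> 10.0.0.7 (expiry=69+9=78). clock=69
Op 22: tick 8 -> clock=77.
Op 23: insert c.com -> 10.0.0.3 (expiry=77+5=82). clock=77
Op 24: tick 2 -> clock=79. purged={b.com}
Op 25: tick 2 -> clock=81.
Final clock = 81
Final cache (unexpired): {c.com} -> size=1

Answer: clock=81 cache_size=1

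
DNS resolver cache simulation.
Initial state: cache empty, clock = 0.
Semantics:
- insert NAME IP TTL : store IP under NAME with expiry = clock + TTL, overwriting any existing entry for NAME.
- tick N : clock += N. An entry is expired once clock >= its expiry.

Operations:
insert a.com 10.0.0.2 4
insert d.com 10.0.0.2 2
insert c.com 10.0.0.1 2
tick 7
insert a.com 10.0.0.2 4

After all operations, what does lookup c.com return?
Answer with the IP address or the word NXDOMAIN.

Answer: NXDOMAIN

Derivation:
Op 1: insert a.com -> 10.0.0.2 (expiry=0+4=4). clock=0
Op 2: insert d.com -> 10.0.0.2 (expiry=0+2=2). clock=0
Op 3: insert c.com -> 10.0.0.1 (expiry=0+2=2). clock=0
Op 4: tick 7 -> clock=7. purged={a.com,c.com,d.com}
Op 5: insert a.com -> 10.0.0.2 (expiry=7+4=11). clock=7
lookup c.com: not in cache (expired or never inserted)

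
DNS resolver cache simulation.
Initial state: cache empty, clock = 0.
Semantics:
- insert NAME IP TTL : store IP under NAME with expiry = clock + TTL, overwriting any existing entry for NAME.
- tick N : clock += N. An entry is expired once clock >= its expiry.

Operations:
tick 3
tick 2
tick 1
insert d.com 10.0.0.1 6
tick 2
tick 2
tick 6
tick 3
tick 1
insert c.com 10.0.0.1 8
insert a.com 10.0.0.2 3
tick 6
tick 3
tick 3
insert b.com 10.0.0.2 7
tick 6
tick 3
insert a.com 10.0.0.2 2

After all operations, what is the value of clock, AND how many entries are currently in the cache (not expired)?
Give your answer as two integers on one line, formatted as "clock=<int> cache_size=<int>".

Answer: clock=41 cache_size=1

Derivation:
Op 1: tick 3 -> clock=3.
Op 2: tick 2 -> clock=5.
Op 3: tick 1 -> clock=6.
Op 4: insert d.com -> 10.0.0.1 (expiry=6+6=12). clock=6
Op 5: tick 2 -> clock=8.
Op 6: tick 2 -> clock=10.
Op 7: tick 6 -> clock=16. purged={d.com}
Op 8: tick 3 -> clock=19.
Op 9: tick 1 -> clock=20.
Op 10: insert c.com -> 10.0.0.1 (expiry=20+8=28). clock=20
Op 11: insert a.com -> 10.0.0.2 (expiry=20+3=23). clock=20
Op 12: tick 6 -> clock=26. purged={a.com}
Op 13: tick 3 -> clock=29. purged={c.com}
Op 14: tick 3 -> clock=32.
Op 15: insert b.com -> 10.0.0.2 (expiry=32+7=39). clock=32
Op 16: tick 6 -> clock=38.
Op 17: tick 3 -> clock=41. purged={b.com}
Op 18: insert a.com -> 10.0.0.2 (expiry=41+2=43). clock=41
Final clock = 41
Final cache (unexpired): {a.com} -> size=1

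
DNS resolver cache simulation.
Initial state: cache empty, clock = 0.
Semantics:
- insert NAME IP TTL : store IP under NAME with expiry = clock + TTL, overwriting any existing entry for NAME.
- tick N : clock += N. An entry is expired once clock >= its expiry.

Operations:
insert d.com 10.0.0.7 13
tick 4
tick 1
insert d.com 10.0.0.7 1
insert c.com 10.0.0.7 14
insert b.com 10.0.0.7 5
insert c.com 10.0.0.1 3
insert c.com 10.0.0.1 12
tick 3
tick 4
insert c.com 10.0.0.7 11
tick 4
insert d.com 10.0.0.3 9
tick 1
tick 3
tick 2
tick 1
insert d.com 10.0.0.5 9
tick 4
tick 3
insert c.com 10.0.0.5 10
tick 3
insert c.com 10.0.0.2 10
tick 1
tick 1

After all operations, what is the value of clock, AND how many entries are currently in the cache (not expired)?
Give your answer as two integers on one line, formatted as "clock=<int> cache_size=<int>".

Answer: clock=35 cache_size=1

Derivation:
Op 1: insert d.com -> 10.0.0.7 (expiry=0+13=13). clock=0
Op 2: tick 4 -> clock=4.
Op 3: tick 1 -> clock=5.
Op 4: insert d.com -> 10.0.0.7 (expiry=5+1=6). clock=5
Op 5: insert c.com -> 10.0.0.7 (expiry=5+14=19). clock=5
Op 6: insert b.com -> 10.0.0.7 (expiry=5+5=10). clock=5
Op 7: insert c.com -> 10.0.0.1 (expiry=5+3=8). clock=5
Op 8: insert c.com -> 10.0.0.1 (expiry=5+12=17). clock=5
Op 9: tick 3 -> clock=8. purged={d.com}
Op 10: tick 4 -> clock=12. purged={b.com}
Op 11: insert c.com -> 10.0.0.7 (expiry=12+11=23). clock=12
Op 12: tick 4 -> clock=16.
Op 13: insert d.com -> 10.0.0.3 (expiry=16+9=25). clock=16
Op 14: tick 1 -> clock=17.
Op 15: tick 3 -> clock=20.
Op 16: tick 2 -> clock=22.
Op 17: tick 1 -> clock=23. purged={c.com}
Op 18: insert d.com -> 10.0.0.5 (expiry=23+9=32). clock=23
Op 19: tick 4 -> clock=27.
Op 20: tick 3 -> clock=30.
Op 21: insert c.com -> 10.0.0.5 (expiry=30+10=40). clock=30
Op 22: tick 3 -> clock=33. purged={d.com}
Op 23: insert c.com -> 10.0.0.2 (expiry=33+10=43). clock=33
Op 24: tick 1 -> clock=34.
Op 25: tick 1 -> clock=35.
Final clock = 35
Final cache (unexpired): {c.com} -> size=1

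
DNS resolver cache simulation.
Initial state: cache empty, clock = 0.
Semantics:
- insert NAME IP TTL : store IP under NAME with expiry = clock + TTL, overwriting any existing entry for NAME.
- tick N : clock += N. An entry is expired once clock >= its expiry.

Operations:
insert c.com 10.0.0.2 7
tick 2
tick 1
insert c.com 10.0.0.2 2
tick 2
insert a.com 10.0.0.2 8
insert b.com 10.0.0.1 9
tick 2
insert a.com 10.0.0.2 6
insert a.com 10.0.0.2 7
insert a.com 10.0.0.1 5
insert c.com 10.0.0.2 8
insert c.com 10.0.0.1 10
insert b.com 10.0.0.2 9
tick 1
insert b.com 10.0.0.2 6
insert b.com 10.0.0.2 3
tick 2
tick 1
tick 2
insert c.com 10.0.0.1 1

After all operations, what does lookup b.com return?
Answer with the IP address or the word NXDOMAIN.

Op 1: insert c.com -> 10.0.0.2 (expiry=0+7=7). clock=0
Op 2: tick 2 -> clock=2.
Op 3: tick 1 -> clock=3.
Op 4: insert c.com -> 10.0.0.2 (expiry=3+2=5). clock=3
Op 5: tick 2 -> clock=5. purged={c.com}
Op 6: insert a.com -> 10.0.0.2 (expiry=5+8=13). clock=5
Op 7: insert b.com -> 10.0.0.1 (expiry=5+9=14). clock=5
Op 8: tick 2 -> clock=7.
Op 9: insert a.com -> 10.0.0.2 (expiry=7+6=13). clock=7
Op 10: insert a.com -> 10.0.0.2 (expiry=7+7=14). clock=7
Op 11: insert a.com -> 10.0.0.1 (expiry=7+5=12). clock=7
Op 12: insert c.com -> 10.0.0.2 (expiry=7+8=15). clock=7
Op 13: insert c.com -> 10.0.0.1 (expiry=7+10=17). clock=7
Op 14: insert b.com -> 10.0.0.2 (expiry=7+9=16). clock=7
Op 15: tick 1 -> clock=8.
Op 16: insert b.com -> 10.0.0.2 (expiry=8+6=14). clock=8
Op 17: insert b.com -> 10.0.0.2 (expiry=8+3=11). clock=8
Op 18: tick 2 -> clock=10.
Op 19: tick 1 -> clock=11. purged={b.com}
Op 20: tick 2 -> clock=13. purged={a.com}
Op 21: insert c.com -> 10.0.0.1 (expiry=13+1=14). clock=13
lookup b.com: not in cache (expired or never inserted)

Answer: NXDOMAIN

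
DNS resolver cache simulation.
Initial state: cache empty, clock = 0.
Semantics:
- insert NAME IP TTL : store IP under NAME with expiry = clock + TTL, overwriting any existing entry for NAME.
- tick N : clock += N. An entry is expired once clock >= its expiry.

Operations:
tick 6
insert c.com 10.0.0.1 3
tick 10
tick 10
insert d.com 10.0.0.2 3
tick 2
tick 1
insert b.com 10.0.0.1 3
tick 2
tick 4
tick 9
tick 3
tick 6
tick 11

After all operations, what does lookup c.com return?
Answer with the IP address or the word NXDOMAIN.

Answer: NXDOMAIN

Derivation:
Op 1: tick 6 -> clock=6.
Op 2: insert c.com -> 10.0.0.1 (expiry=6+3=9). clock=6
Op 3: tick 10 -> clock=16. purged={c.com}
Op 4: tick 10 -> clock=26.
Op 5: insert d.com -> 10.0.0.2 (expiry=26+3=29). clock=26
Op 6: tick 2 -> clock=28.
Op 7: tick 1 -> clock=29. purged={d.com}
Op 8: insert b.com -> 10.0.0.1 (expiry=29+3=32). clock=29
Op 9: tick 2 -> clock=31.
Op 10: tick 4 -> clock=35. purged={b.com}
Op 11: tick 9 -> clock=44.
Op 12: tick 3 -> clock=47.
Op 13: tick 6 -> clock=53.
Op 14: tick 11 -> clock=64.
lookup c.com: not in cache (expired or never inserted)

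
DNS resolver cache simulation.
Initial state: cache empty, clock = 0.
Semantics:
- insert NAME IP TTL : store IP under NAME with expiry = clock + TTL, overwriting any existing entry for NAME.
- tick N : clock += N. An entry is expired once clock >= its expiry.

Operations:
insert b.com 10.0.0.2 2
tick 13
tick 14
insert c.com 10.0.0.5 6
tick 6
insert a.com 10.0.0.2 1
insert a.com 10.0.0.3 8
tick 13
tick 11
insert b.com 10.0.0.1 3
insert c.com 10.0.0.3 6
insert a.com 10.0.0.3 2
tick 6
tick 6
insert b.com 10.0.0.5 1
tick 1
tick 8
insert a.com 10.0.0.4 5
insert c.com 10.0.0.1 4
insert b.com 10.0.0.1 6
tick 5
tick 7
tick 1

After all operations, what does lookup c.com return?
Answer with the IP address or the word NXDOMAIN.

Op 1: insert b.com -> 10.0.0.2 (expiry=0+2=2). clock=0
Op 2: tick 13 -> clock=13. purged={b.com}
Op 3: tick 14 -> clock=27.
Op 4: insert c.com -> 10.0.0.5 (expiry=27+6=33). clock=27
Op 5: tick 6 -> clock=33. purged={c.com}
Op 6: insert a.com -> 10.0.0.2 (expiry=33+1=34). clock=33
Op 7: insert a.com -> 10.0.0.3 (expiry=33+8=41). clock=33
Op 8: tick 13 -> clock=46. purged={a.com}
Op 9: tick 11 -> clock=57.
Op 10: insert b.com -> 10.0.0.1 (expiry=57+3=60). clock=57
Op 11: insert c.com -> 10.0.0.3 (expiry=57+6=63). clock=57
Op 12: insert a.com -> 10.0.0.3 (expiry=57+2=59). clock=57
Op 13: tick 6 -> clock=63. purged={a.com,b.com,c.com}
Op 14: tick 6 -> clock=69.
Op 15: insert b.com -> 10.0.0.5 (expiry=69+1=70). clock=69
Op 16: tick 1 -> clock=70. purged={b.com}
Op 17: tick 8 -> clock=78.
Op 18: insert a.com -> 10.0.0.4 (expiry=78+5=83). clock=78
Op 19: insert c.com -> 10.0.0.1 (expiry=78+4=82). clock=78
Op 20: insert b.com -> 10.0.0.1 (expiry=78+6=84). clock=78
Op 21: tick 5 -> clock=83. purged={a.com,c.com}
Op 22: tick 7 -> clock=90. purged={b.com}
Op 23: tick 1 -> clock=91.
lookup c.com: not in cache (expired or never inserted)

Answer: NXDOMAIN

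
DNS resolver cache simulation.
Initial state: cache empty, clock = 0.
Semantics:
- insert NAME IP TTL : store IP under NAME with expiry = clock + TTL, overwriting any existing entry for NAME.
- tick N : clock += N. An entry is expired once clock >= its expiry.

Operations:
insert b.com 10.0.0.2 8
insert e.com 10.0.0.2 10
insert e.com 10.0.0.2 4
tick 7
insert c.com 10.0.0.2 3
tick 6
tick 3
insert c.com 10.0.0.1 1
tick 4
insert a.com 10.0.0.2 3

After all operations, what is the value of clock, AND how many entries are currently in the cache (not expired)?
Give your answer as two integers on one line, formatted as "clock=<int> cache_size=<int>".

Op 1: insert b.com -> 10.0.0.2 (expiry=0+8=8). clock=0
Op 2: insert e.com -> 10.0.0.2 (expiry=0+10=10). clock=0
Op 3: insert e.com -> 10.0.0.2 (expiry=0+4=4). clock=0
Op 4: tick 7 -> clock=7. purged={e.com}
Op 5: insert c.com -> 10.0.0.2 (expiry=7+3=10). clock=7
Op 6: tick 6 -> clock=13. purged={b.com,c.com}
Op 7: tick 3 -> clock=16.
Op 8: insert c.com -> 10.0.0.1 (expiry=16+1=17). clock=16
Op 9: tick 4 -> clock=20. purged={c.com}
Op 10: insert a.com -> 10.0.0.2 (expiry=20+3=23). clock=20
Final clock = 20
Final cache (unexpired): {a.com} -> size=1

Answer: clock=20 cache_size=1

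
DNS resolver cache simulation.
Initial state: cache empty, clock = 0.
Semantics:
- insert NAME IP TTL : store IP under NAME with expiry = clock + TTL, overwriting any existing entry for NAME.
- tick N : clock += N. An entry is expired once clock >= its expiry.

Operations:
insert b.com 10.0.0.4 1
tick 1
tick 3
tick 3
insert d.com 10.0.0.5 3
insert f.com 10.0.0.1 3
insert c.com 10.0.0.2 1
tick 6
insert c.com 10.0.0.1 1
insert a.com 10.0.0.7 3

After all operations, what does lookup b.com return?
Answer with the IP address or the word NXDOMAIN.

Op 1: insert b.com -> 10.0.0.4 (expiry=0+1=1). clock=0
Op 2: tick 1 -> clock=1. purged={b.com}
Op 3: tick 3 -> clock=4.
Op 4: tick 3 -> clock=7.
Op 5: insert d.com -> 10.0.0.5 (expiry=7+3=10). clock=7
Op 6: insert f.com -> 10.0.0.1 (expiry=7+3=10). clock=7
Op 7: insert c.com -> 10.0.0.2 (expiry=7+1=8). clock=7
Op 8: tick 6 -> clock=13. purged={c.com,d.com,f.com}
Op 9: insert c.com -> 10.0.0.1 (expiry=13+1=14). clock=13
Op 10: insert a.com -> 10.0.0.7 (expiry=13+3=16). clock=13
lookup b.com: not in cache (expired or never inserted)

Answer: NXDOMAIN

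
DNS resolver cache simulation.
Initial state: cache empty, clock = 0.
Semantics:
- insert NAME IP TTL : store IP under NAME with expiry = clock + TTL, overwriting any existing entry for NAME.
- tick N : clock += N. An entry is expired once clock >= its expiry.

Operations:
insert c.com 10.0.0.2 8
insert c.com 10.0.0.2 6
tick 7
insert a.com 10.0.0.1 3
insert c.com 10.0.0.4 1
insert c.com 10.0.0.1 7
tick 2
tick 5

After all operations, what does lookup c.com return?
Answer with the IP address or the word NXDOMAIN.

Answer: NXDOMAIN

Derivation:
Op 1: insert c.com -> 10.0.0.2 (expiry=0+8=8). clock=0
Op 2: insert c.com -> 10.0.0.2 (expiry=0+6=6). clock=0
Op 3: tick 7 -> clock=7. purged={c.com}
Op 4: insert a.com -> 10.0.0.1 (expiry=7+3=10). clock=7
Op 5: insert c.com -> 10.0.0.4 (expiry=7+1=8). clock=7
Op 6: insert c.com -> 10.0.0.1 (expiry=7+7=14). clock=7
Op 7: tick 2 -> clock=9.
Op 8: tick 5 -> clock=14. purged={a.com,c.com}
lookup c.com: not in cache (expired or never inserted)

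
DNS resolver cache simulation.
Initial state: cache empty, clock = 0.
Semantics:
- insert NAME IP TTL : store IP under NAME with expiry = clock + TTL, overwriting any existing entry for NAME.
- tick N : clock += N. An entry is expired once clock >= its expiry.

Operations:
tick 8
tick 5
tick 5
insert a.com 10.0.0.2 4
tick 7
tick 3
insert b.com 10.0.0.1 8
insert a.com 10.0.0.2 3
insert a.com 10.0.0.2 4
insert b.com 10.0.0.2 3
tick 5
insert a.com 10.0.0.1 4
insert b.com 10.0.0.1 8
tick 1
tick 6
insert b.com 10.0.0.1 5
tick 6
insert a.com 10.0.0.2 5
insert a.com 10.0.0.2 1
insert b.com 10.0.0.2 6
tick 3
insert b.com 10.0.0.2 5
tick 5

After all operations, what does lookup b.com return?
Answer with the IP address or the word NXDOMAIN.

Answer: NXDOMAIN

Derivation:
Op 1: tick 8 -> clock=8.
Op 2: tick 5 -> clock=13.
Op 3: tick 5 -> clock=18.
Op 4: insert a.com -> 10.0.0.2 (expiry=18+4=22). clock=18
Op 5: tick 7 -> clock=25. purged={a.com}
Op 6: tick 3 -> clock=28.
Op 7: insert b.com -> 10.0.0.1 (expiry=28+8=36). clock=28
Op 8: insert a.com -> 10.0.0.2 (expiry=28+3=31). clock=28
Op 9: insert a.com -> 10.0.0.2 (expiry=28+4=32). clock=28
Op 10: insert b.com -> 10.0.0.2 (expiry=28+3=31). clock=28
Op 11: tick 5 -> clock=33. purged={a.com,b.com}
Op 12: insert a.com -> 10.0.0.1 (expiry=33+4=37). clock=33
Op 13: insert b.com -> 10.0.0.1 (expiry=33+8=41). clock=33
Op 14: tick 1 -> clock=34.
Op 15: tick 6 -> clock=40. purged={a.com}
Op 16: insert b.com -> 10.0.0.1 (expiry=40+5=45). clock=40
Op 17: tick 6 -> clock=46. purged={b.com}
Op 18: insert a.com -> 10.0.0.2 (expiry=46+5=51). clock=46
Op 19: insert a.com -> 10.0.0.2 (expiry=46+1=47). clock=46
Op 20: insert b.com -> 10.0.0.2 (expiry=46+6=52). clock=46
Op 21: tick 3 -> clock=49. purged={a.com}
Op 22: insert b.com -> 10.0.0.2 (expiry=49+5=54). clock=49
Op 23: tick 5 -> clock=54. purged={b.com}
lookup b.com: not in cache (expired or never inserted)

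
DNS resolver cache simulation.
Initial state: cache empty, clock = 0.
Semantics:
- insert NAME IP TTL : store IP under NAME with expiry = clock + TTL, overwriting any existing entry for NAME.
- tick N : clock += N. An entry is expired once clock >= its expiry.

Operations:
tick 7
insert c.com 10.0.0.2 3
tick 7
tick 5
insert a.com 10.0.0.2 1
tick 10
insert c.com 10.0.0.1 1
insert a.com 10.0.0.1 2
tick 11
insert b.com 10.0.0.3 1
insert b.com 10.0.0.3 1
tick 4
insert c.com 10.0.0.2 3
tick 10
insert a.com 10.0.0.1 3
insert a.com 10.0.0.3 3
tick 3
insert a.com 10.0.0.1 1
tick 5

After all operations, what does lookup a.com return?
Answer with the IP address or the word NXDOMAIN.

Answer: NXDOMAIN

Derivation:
Op 1: tick 7 -> clock=7.
Op 2: insert c.com -> 10.0.0.2 (expiry=7+3=10). clock=7
Op 3: tick 7 -> clock=14. purged={c.com}
Op 4: tick 5 -> clock=19.
Op 5: insert a.com -> 10.0.0.2 (expiry=19+1=20). clock=19
Op 6: tick 10 -> clock=29. purged={a.com}
Op 7: insert c.com -> 10.0.0.1 (expiry=29+1=30). clock=29
Op 8: insert a.com -> 10.0.0.1 (expiry=29+2=31). clock=29
Op 9: tick 11 -> clock=40. purged={a.com,c.com}
Op 10: insert b.com -> 10.0.0.3 (expiry=40+1=41). clock=40
Op 11: insert b.com -> 10.0.0.3 (expiry=40+1=41). clock=40
Op 12: tick 4 -> clock=44. purged={b.com}
Op 13: insert c.com -> 10.0.0.2 (expiry=44+3=47). clock=44
Op 14: tick 10 -> clock=54. purged={c.com}
Op 15: insert a.com -> 10.0.0.1 (expiry=54+3=57). clock=54
Op 16: insert a.com -> 10.0.0.3 (expiry=54+3=57). clock=54
Op 17: tick 3 -> clock=57. purged={a.com}
Op 18: insert a.com -> 10.0.0.1 (expiry=57+1=58). clock=57
Op 19: tick 5 -> clock=62. purged={a.com}
lookup a.com: not in cache (expired or never inserted)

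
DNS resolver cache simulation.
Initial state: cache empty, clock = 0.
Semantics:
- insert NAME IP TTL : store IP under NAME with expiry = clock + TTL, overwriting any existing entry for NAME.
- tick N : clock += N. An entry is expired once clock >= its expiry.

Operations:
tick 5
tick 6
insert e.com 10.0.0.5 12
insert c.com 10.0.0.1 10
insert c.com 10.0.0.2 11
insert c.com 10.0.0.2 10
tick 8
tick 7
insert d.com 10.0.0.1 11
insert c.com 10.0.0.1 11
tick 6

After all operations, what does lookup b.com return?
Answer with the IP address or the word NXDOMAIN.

Answer: NXDOMAIN

Derivation:
Op 1: tick 5 -> clock=5.
Op 2: tick 6 -> clock=11.
Op 3: insert e.com -> 10.0.0.5 (expiry=11+12=23). clock=11
Op 4: insert c.com -> 10.0.0.1 (expiry=11+10=21). clock=11
Op 5: insert c.com -> 10.0.0.2 (expiry=11+11=22). clock=11
Op 6: insert c.com -> 10.0.0.2 (expiry=11+10=21). clock=11
Op 7: tick 8 -> clock=19.
Op 8: tick 7 -> clock=26. purged={c.com,e.com}
Op 9: insert d.com -> 10.0.0.1 (expiry=26+11=37). clock=26
Op 10: insert c.com -> 10.0.0.1 (expiry=26+11=37). clock=26
Op 11: tick 6 -> clock=32.
lookup b.com: not in cache (expired or never inserted)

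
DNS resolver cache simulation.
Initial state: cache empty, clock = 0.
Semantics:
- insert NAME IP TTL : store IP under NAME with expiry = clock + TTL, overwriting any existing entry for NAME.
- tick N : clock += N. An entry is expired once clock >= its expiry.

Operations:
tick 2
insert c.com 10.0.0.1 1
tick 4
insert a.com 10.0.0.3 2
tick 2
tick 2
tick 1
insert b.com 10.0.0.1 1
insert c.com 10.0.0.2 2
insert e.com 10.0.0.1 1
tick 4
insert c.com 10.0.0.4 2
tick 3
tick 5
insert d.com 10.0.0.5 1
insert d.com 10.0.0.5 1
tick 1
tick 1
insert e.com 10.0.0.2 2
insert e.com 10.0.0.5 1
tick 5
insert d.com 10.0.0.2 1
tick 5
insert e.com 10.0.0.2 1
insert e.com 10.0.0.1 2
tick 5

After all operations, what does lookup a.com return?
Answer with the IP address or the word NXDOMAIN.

Answer: NXDOMAIN

Derivation:
Op 1: tick 2 -> clock=2.
Op 2: insert c.com -> 10.0.0.1 (expiry=2+1=3). clock=2
Op 3: tick 4 -> clock=6. purged={c.com}
Op 4: insert a.com -> 10.0.0.3 (expiry=6+2=8). clock=6
Op 5: tick 2 -> clock=8. purged={a.com}
Op 6: tick 2 -> clock=10.
Op 7: tick 1 -> clock=11.
Op 8: insert b.com -> 10.0.0.1 (expiry=11+1=12). clock=11
Op 9: insert c.com -> 10.0.0.2 (expiry=11+2=13). clock=11
Op 10: insert e.com -> 10.0.0.1 (expiry=11+1=12). clock=11
Op 11: tick 4 -> clock=15. purged={b.com,c.com,e.com}
Op 12: insert c.com -> 10.0.0.4 (expiry=15+2=17). clock=15
Op 13: tick 3 -> clock=18. purged={c.com}
Op 14: tick 5 -> clock=23.
Op 15: insert d.com -> 10.0.0.5 (expiry=23+1=24). clock=23
Op 16: insert d.com -> 10.0.0.5 (expiry=23+1=24). clock=23
Op 17: tick 1 -> clock=24. purged={d.com}
Op 18: tick 1 -> clock=25.
Op 19: insert e.com -> 10.0.0.2 (expiry=25+2=27). clock=25
Op 20: insert e.com -> 10.0.0.5 (expiry=25+1=26). clock=25
Op 21: tick 5 -> clock=30. purged={e.com}
Op 22: insert d.com -> 10.0.0.2 (expiry=30+1=31). clock=30
Op 23: tick 5 -> clock=35. purged={d.com}
Op 24: insert e.com -> 10.0.0.2 (expiry=35+1=36). clock=35
Op 25: insert e.com -> 10.0.0.1 (expiry=35+2=37). clock=35
Op 26: tick 5 -> clock=40. purged={e.com}
lookup a.com: not in cache (expired or never inserted)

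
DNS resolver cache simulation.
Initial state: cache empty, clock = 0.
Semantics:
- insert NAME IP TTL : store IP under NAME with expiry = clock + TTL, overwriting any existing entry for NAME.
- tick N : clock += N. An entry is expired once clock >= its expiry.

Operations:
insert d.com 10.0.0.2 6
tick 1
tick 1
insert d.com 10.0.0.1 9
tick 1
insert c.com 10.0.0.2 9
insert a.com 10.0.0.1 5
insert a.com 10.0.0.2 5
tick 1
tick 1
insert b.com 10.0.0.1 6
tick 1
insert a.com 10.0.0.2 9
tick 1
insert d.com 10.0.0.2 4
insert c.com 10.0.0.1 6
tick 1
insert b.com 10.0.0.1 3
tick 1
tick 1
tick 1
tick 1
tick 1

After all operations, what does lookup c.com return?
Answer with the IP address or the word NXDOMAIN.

Answer: NXDOMAIN

Derivation:
Op 1: insert d.com -> 10.0.0.2 (expiry=0+6=6). clock=0
Op 2: tick 1 -> clock=1.
Op 3: tick 1 -> clock=2.
Op 4: insert d.com -> 10.0.0.1 (expiry=2+9=11). clock=2
Op 5: tick 1 -> clock=3.
Op 6: insert c.com -> 10.0.0.2 (expiry=3+9=12). clock=3
Op 7: insert a.com -> 10.0.0.1 (expiry=3+5=8). clock=3
Op 8: insert a.com -> 10.0.0.2 (expiry=3+5=8). clock=3
Op 9: tick 1 -> clock=4.
Op 10: tick 1 -> clock=5.
Op 11: insert b.com -> 10.0.0.1 (expiry=5+6=11). clock=5
Op 12: tick 1 -> clock=6.
Op 13: insert a.com -> 10.0.0.2 (expiry=6+9=15). clock=6
Op 14: tick 1 -> clock=7.
Op 15: insert d.com -> 10.0.0.2 (expiry=7+4=11). clock=7
Op 16: insert c.com -> 10.0.0.1 (expiry=7+6=13). clock=7
Op 17: tick 1 -> clock=8.
Op 18: insert b.com -> 10.0.0.1 (expiry=8+3=11). clock=8
Op 19: tick 1 -> clock=9.
Op 20: tick 1 -> clock=10.
Op 21: tick 1 -> clock=11. purged={b.com,d.com}
Op 22: tick 1 -> clock=12.
Op 23: tick 1 -> clock=13. purged={c.com}
lookup c.com: not in cache (expired or never inserted)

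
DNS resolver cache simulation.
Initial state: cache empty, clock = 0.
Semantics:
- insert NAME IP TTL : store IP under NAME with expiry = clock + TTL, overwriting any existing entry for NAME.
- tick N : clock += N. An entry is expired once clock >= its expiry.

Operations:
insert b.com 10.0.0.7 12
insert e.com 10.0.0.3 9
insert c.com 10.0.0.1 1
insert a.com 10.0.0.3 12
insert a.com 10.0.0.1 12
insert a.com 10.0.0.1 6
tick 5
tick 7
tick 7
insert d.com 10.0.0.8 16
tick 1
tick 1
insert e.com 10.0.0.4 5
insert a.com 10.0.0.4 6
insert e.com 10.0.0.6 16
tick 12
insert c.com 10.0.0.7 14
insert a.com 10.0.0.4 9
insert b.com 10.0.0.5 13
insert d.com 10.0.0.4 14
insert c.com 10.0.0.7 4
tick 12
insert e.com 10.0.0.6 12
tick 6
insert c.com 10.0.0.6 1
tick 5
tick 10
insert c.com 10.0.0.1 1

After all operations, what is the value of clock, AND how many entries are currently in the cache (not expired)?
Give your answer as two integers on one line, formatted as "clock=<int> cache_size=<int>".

Op 1: insert b.com -> 10.0.0.7 (expiry=0+12=12). clock=0
Op 2: insert e.com -> 10.0.0.3 (expiry=0+9=9). clock=0
Op 3: insert c.com -> 10.0.0.1 (expiry=0+1=1). clock=0
Op 4: insert a.com -> 10.0.0.3 (expiry=0+12=12). clock=0
Op 5: insert a.com -> 10.0.0.1 (expiry=0+12=12). clock=0
Op 6: insert a.com -> 10.0.0.1 (expiry=0+6=6). clock=0
Op 7: tick 5 -> clock=5. purged={c.com}
Op 8: tick 7 -> clock=12. purged={a.com,b.com,e.com}
Op 9: tick 7 -> clock=19.
Op 10: insert d.com -> 10.0.0.8 (expiry=19+16=35). clock=19
Op 11: tick 1 -> clock=20.
Op 12: tick 1 -> clock=21.
Op 13: insert e.com -> 10.0.0.4 (expiry=21+5=26). clock=21
Op 14: insert a.com -> 10.0.0.4 (expiry=21+6=27). clock=21
Op 15: insert e.com -> 10.0.0.6 (expiry=21+16=37). clock=21
Op 16: tick 12 -> clock=33. purged={a.com}
Op 17: insert c.com -> 10.0.0.7 (expiry=33+14=47). clock=33
Op 18: insert a.com -> 10.0.0.4 (expiry=33+9=42). clock=33
Op 19: insert b.com -> 10.0.0.5 (expiry=33+13=46). clock=33
Op 20: insert d.com -> 10.0.0.4 (expiry=33+14=47). clock=33
Op 21: insert c.com -> 10.0.0.7 (expiry=33+4=37). clock=33
Op 22: tick 12 -> clock=45. purged={a.com,c.com,e.com}
Op 23: insert e.com -> 10.0.0.6 (expiry=45+12=57). clock=45
Op 24: tick 6 -> clock=51. purged={b.com,d.com}
Op 25: insert c.com -> 10.0.0.6 (expiry=51+1=52). clock=51
Op 26: tick 5 -> clock=56. purged={c.com}
Op 27: tick 10 -> clock=66. purged={e.com}
Op 28: insert c.com -> 10.0.0.1 (expiry=66+1=67). clock=66
Final clock = 66
Final cache (unexpired): {c.com} -> size=1

Answer: clock=66 cache_size=1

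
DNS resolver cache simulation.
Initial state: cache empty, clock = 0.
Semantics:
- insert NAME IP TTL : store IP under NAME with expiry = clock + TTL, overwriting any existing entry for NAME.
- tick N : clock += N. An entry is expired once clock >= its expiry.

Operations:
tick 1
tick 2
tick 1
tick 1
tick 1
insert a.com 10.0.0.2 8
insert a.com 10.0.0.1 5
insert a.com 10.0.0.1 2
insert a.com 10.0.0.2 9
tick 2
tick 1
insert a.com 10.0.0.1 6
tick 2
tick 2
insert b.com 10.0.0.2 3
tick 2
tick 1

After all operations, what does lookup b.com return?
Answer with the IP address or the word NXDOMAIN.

Answer: NXDOMAIN

Derivation:
Op 1: tick 1 -> clock=1.
Op 2: tick 2 -> clock=3.
Op 3: tick 1 -> clock=4.
Op 4: tick 1 -> clock=5.
Op 5: tick 1 -> clock=6.
Op 6: insert a.com -> 10.0.0.2 (expiry=6+8=14). clock=6
Op 7: insert a.com -> 10.0.0.1 (expiry=6+5=11). clock=6
Op 8: insert a.com -> 10.0.0.1 (expiry=6+2=8). clock=6
Op 9: insert a.com -> 10.0.0.2 (expiry=6+9=15). clock=6
Op 10: tick 2 -> clock=8.
Op 11: tick 1 -> clock=9.
Op 12: insert a.com -> 10.0.0.1 (expiry=9+6=15). clock=9
Op 13: tick 2 -> clock=11.
Op 14: tick 2 -> clock=13.
Op 15: insert b.com -> 10.0.0.2 (expiry=13+3=16). clock=13
Op 16: tick 2 -> clock=15. purged={a.com}
Op 17: tick 1 -> clock=16. purged={b.com}
lookup b.com: not in cache (expired or never inserted)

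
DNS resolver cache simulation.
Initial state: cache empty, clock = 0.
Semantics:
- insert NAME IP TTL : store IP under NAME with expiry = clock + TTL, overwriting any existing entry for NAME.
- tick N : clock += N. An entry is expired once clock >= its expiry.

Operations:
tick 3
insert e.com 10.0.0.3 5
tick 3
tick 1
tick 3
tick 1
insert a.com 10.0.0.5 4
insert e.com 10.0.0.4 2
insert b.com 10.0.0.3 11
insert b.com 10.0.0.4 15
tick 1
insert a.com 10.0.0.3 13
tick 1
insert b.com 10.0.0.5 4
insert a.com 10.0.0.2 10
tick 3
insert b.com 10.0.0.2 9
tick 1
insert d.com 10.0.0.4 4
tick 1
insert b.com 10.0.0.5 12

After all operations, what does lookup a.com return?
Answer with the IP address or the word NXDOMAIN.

Op 1: tick 3 -> clock=3.
Op 2: insert e.com -> 10.0.0.3 (expiry=3+5=8). clock=3
Op 3: tick 3 -> clock=6.
Op 4: tick 1 -> clock=7.
Op 5: tick 3 -> clock=10. purged={e.com}
Op 6: tick 1 -> clock=11.
Op 7: insert a.com -> 10.0.0.5 (expiry=11+4=15). clock=11
Op 8: insert e.com -> 10.0.0.4 (expiry=11+2=13). clock=11
Op 9: insert b.com -> 10.0.0.3 (expiry=11+11=22). clock=11
Op 10: insert b.com -> 10.0.0.4 (expiry=11+15=26). clock=11
Op 11: tick 1 -> clock=12.
Op 12: insert a.com -> 10.0.0.3 (expiry=12+13=25). clock=12
Op 13: tick 1 -> clock=13. purged={e.com}
Op 14: insert b.com -> 10.0.0.5 (expiry=13+4=17). clock=13
Op 15: insert a.com -> 10.0.0.2 (expiry=13+10=23). clock=13
Op 16: tick 3 -> clock=16.
Op 17: insert b.com -> 10.0.0.2 (expiry=16+9=25). clock=16
Op 18: tick 1 -> clock=17.
Op 19: insert d.com -> 10.0.0.4 (expiry=17+4=21). clock=17
Op 20: tick 1 -> clock=18.
Op 21: insert b.com -> 10.0.0.5 (expiry=18+12=30). clock=18
lookup a.com: present, ip=10.0.0.2 expiry=23 > clock=18

Answer: 10.0.0.2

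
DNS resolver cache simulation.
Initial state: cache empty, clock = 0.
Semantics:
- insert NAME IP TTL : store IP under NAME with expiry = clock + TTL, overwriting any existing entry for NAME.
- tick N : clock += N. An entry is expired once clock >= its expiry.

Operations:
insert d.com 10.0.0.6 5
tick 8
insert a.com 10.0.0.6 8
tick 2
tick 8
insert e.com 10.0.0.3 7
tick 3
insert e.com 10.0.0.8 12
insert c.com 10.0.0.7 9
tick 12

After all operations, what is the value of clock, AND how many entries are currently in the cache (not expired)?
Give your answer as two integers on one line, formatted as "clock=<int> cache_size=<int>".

Op 1: insert d.com -> 10.0.0.6 (expiry=0+5=5). clock=0
Op 2: tick 8 -> clock=8. purged={d.com}
Op 3: insert a.com -> 10.0.0.6 (expiry=8+8=16). clock=8
Op 4: tick 2 -> clock=10.
Op 5: tick 8 -> clock=18. purged={a.com}
Op 6: insert e.com -> 10.0.0.3 (expiry=18+7=25). clock=18
Op 7: tick 3 -> clock=21.
Op 8: insert e.com -> 10.0.0.8 (expiry=21+12=33). clock=21
Op 9: insert c.com -> 10.0.0.7 (expiry=21+9=30). clock=21
Op 10: tick 12 -> clock=33. purged={c.com,e.com}
Final clock = 33
Final cache (unexpired): {} -> size=0

Answer: clock=33 cache_size=0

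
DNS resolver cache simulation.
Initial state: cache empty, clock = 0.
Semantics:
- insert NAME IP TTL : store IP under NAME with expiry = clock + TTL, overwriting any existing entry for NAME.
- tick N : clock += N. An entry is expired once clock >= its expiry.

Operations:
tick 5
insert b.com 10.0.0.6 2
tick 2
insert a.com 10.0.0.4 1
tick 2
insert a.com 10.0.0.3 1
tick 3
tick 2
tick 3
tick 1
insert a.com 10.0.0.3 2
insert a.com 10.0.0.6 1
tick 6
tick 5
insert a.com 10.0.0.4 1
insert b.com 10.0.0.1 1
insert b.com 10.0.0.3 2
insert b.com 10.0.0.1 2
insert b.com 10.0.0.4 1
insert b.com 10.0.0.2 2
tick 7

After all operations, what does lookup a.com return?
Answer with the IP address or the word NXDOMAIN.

Answer: NXDOMAIN

Derivation:
Op 1: tick 5 -> clock=5.
Op 2: insert b.com -> 10.0.0.6 (expiry=5+2=7). clock=5
Op 3: tick 2 -> clock=7. purged={b.com}
Op 4: insert a.com -> 10.0.0.4 (expiry=7+1=8). clock=7
Op 5: tick 2 -> clock=9. purged={a.com}
Op 6: insert a.com -> 10.0.0.3 (expiry=9+1=10). clock=9
Op 7: tick 3 -> clock=12. purged={a.com}
Op 8: tick 2 -> clock=14.
Op 9: tick 3 -> clock=17.
Op 10: tick 1 -> clock=18.
Op 11: insert a.com -> 10.0.0.3 (expiry=18+2=20). clock=18
Op 12: insert a.com -> 10.0.0.6 (expiry=18+1=19). clock=18
Op 13: tick 6 -> clock=24. purged={a.com}
Op 14: tick 5 -> clock=29.
Op 15: insert a.com -> 10.0.0.4 (expiry=29+1=30). clock=29
Op 16: insert b.com -> 10.0.0.1 (expiry=29+1=30). clock=29
Op 17: insert b.com -> 10.0.0.3 (expiry=29+2=31). clock=29
Op 18: insert b.com -> 10.0.0.1 (expiry=29+2=31). clock=29
Op 19: insert b.com -> 10.0.0.4 (expiry=29+1=30). clock=29
Op 20: insert b.com -> 10.0.0.2 (expiry=29+2=31). clock=29
Op 21: tick 7 -> clock=36. purged={a.com,b.com}
lookup a.com: not in cache (expired or never inserted)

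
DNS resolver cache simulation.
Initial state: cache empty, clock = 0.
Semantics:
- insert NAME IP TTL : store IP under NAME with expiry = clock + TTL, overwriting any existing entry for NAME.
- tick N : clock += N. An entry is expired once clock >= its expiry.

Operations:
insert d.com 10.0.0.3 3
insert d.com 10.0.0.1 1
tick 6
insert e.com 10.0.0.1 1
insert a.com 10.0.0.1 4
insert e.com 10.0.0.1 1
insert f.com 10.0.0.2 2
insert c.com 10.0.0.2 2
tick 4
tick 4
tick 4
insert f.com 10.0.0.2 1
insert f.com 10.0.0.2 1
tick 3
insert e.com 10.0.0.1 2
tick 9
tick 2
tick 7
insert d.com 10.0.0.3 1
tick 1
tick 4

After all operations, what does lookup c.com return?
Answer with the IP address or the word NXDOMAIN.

Answer: NXDOMAIN

Derivation:
Op 1: insert d.com -> 10.0.0.3 (expiry=0+3=3). clock=0
Op 2: insert d.com -> 10.0.0.1 (expiry=0+1=1). clock=0
Op 3: tick 6 -> clock=6. purged={d.com}
Op 4: insert e.com -> 10.0.0.1 (expiry=6+1=7). clock=6
Op 5: insert a.com -> 10.0.0.1 (expiry=6+4=10). clock=6
Op 6: insert e.com -> 10.0.0.1 (expiry=6+1=7). clock=6
Op 7: insert f.com -> 10.0.0.2 (expiry=6+2=8). clock=6
Op 8: insert c.com -> 10.0.0.2 (expiry=6+2=8). clock=6
Op 9: tick 4 -> clock=10. purged={a.com,c.com,e.com,f.com}
Op 10: tick 4 -> clock=14.
Op 11: tick 4 -> clock=18.
Op 12: insert f.com -> 10.0.0.2 (expiry=18+1=19). clock=18
Op 13: insert f.com -> 10.0.0.2 (expiry=18+1=19). clock=18
Op 14: tick 3 -> clock=21. purged={f.com}
Op 15: insert e.com -> 10.0.0.1 (expiry=21+2=23). clock=21
Op 16: tick 9 -> clock=30. purged={e.com}
Op 17: tick 2 -> clock=32.
Op 18: tick 7 -> clock=39.
Op 19: insert d.com -> 10.0.0.3 (expiry=39+1=40). clock=39
Op 20: tick 1 -> clock=40. purged={d.com}
Op 21: tick 4 -> clock=44.
lookup c.com: not in cache (expired or never inserted)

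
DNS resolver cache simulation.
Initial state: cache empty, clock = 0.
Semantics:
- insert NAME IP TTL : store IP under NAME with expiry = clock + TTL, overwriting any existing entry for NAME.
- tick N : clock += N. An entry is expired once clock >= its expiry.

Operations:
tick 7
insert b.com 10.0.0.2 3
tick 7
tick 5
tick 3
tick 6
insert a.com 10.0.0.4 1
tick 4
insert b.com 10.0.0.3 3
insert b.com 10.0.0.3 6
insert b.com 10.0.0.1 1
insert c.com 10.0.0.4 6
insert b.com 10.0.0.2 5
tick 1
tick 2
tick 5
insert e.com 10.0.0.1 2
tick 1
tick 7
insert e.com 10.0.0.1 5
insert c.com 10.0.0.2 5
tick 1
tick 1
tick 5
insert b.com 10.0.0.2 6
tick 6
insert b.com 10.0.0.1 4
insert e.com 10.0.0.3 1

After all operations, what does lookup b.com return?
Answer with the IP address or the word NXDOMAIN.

Answer: 10.0.0.1

Derivation:
Op 1: tick 7 -> clock=7.
Op 2: insert b.com -> 10.0.0.2 (expiry=7+3=10). clock=7
Op 3: tick 7 -> clock=14. purged={b.com}
Op 4: tick 5 -> clock=19.
Op 5: tick 3 -> clock=22.
Op 6: tick 6 -> clock=28.
Op 7: insert a.com -> 10.0.0.4 (expiry=28+1=29). clock=28
Op 8: tick 4 -> clock=32. purged={a.com}
Op 9: insert b.com -> 10.0.0.3 (expiry=32+3=35). clock=32
Op 10: insert b.com -> 10.0.0.3 (expiry=32+6=38). clock=32
Op 11: insert b.com -> 10.0.0.1 (expiry=32+1=33). clock=32
Op 12: insert c.com -> 10.0.0.4 (expiry=32+6=38). clock=32
Op 13: insert b.com -> 10.0.0.2 (expiry=32+5=37). clock=32
Op 14: tick 1 -> clock=33.
Op 15: tick 2 -> clock=35.
Op 16: tick 5 -> clock=40. purged={b.com,c.com}
Op 17: insert e.com -> 10.0.0.1 (expiry=40+2=42). clock=40
Op 18: tick 1 -> clock=41.
Op 19: tick 7 -> clock=48. purged={e.com}
Op 20: insert e.com -> 10.0.0.1 (expiry=48+5=53). clock=48
Op 21: insert c.com -> 10.0.0.2 (expiry=48+5=53). clock=48
Op 22: tick 1 -> clock=49.
Op 23: tick 1 -> clock=50.
Op 24: tick 5 -> clock=55. purged={c.com,e.com}
Op 25: insert b.com -> 10.0.0.2 (expiry=55+6=61). clock=55
Op 26: tick 6 -> clock=61. purged={b.com}
Op 27: insert b.com -> 10.0.0.1 (expiry=61+4=65). clock=61
Op 28: insert e.com -> 10.0.0.3 (expiry=61+1=62). clock=61
lookup b.com: present, ip=10.0.0.1 expiry=65 > clock=61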